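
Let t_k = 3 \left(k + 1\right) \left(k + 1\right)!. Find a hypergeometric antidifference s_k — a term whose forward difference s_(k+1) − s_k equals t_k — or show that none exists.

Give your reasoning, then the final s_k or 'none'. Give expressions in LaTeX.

Ratio r(k) = (k + 2)**2/(k + 1).
A = k + 2, B = 1, C = k + 1.
Solve (k + 2)·f(k+1) − (1)·f(k) = k + 1.
d = 0 from the (1,0,1) case.
Solving with deg f ≤ 0: f(k) = 1.
R(k) = B(k−1)·f(k)/C(k) = 1/(k + 1); s_k = R·t_k = 3*factorial(k + 1).
Check: Δs_k = 3*(k + 1)*factorial(k + 1). ✓

s_k = 3 \left(k + 1\right)!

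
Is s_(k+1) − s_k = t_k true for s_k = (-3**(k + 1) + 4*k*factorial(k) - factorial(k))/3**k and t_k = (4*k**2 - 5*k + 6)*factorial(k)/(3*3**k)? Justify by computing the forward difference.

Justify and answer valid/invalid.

valid; difference matches t_k

s_(k+1) = (-9*3**k + 4*k**2*factorial(k) + 7*k*factorial(k) + 3*factorial(k))/(3*3**k)
s_(k+1) − s_k = (4*k**2 - 5*k + 6)*factorial(k)/(3*3**k)
(s_(k+1) − s_k) − t_k = 0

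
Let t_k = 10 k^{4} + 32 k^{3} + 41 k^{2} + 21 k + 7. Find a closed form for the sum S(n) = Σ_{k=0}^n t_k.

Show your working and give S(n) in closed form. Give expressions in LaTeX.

S(n) = 2 n^{5} + 13 n^{4} + 33 n^{3} + 39 n^{2} + 24 n + 7

t_(k+1)/t_k = (10*k**4 + 72*k**3 + 197*k**2 + 239*k + 111)/(10*k**4 + 32*k**3 + 41*k**2 + 21*k + 7).
Factor: A=1; B=1; C=k**4 + 16*k**3/5 + 41*k**2/10 + 21*k/10 + 7/10.
Key eq: (1)·f(k+1) = (1)·f(k) + (k**4 + 16*k**3/5 + 41*k**2/10 + 21*k/10 + 7/10).
Bound: deg f ≤ 5.
Match coefficients ⇒ f(k) = k*(2*k**4 + 3*k**3 + k**2 - 2*k + 3)/10.
So s_k = (B(k−1)f/C)·t_k = (k*(2*k**4 + 3*k**3 + k**2 - 2*k + 3)/(10*k**4 + 32*k**3 + 41*k**2 + 21*k + 7))·t_k = k*(2*k**4 + 3*k**3 + k**2 - 2*k + 3).
Verify: 10*k**4 + 32*k**3 + 41*k**2 + 21*k + 7 matches t_k.
Evaluate: s_(n+1) = 2*n**5 + 13*n**4 + 33*n**3 + 39*n**2 + 24*n + 7; subtract s_(0) = 0 ⇒ S(n) = 2*n**5 + 13*n**4 + 33*n**3 + 39*n**2 + 24*n + 7.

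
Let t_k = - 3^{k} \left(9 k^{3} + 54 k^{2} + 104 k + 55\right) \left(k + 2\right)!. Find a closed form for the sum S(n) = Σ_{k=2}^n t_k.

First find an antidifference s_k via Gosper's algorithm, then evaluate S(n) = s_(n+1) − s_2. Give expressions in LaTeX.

S(n) = - 9 \cdot 3^{n} n^{2} \left(n + 3\right)! - 30 \cdot 3^{n} n \left(n + 3\right)! - 18 \cdot 3^{n} \left(n + 3\right)! + 4104

Step 1: r(k) = 3*(9*k**4 + 108*k**3 + 482*k**2 + 939*k + 666)/(9*k**3 + 54*k**2 + 104*k + 55).
A = 3*k + 9, B = 1, C = k**3 + 6*k**2 + 104*k/9 + 55/9.
Need (3*k + 9)·f(k+1) − (1)·f(k) = k**3 + 6*k**2 + 104*k/9 + 55/9.
Bound: deg f ≤ 2.
Coefficient equations give f(k) = (3*k**2 + 4*k - 1)/9.
So s_k = (B(k−1)f/C)·t_k = ((3*k**2 + 4*k - 1)/(9*k**3 + 54*k**2 + 104*k + 55))·t_k = -3**k*(3*k**2 + 4*k - 1)*factorial(k + 2).
s_(k+1) − s_k = -3**k*(9*k**3 + 54*k**2 + 104*k + 55)*factorial(k + 2) = t_k.
Σ_(k=2)^n t_k = s_(n+1) − s_(2) = (-3**(n + 1)*(3*n**2 + 10*n + 6)*factorial(n + 3)) − (-4104), i.e. -9*3**n*n**2*factorial(n + 3) - 30*3**n*n*factorial(n + 3) - 18*3**n*factorial(n + 3) + 4104.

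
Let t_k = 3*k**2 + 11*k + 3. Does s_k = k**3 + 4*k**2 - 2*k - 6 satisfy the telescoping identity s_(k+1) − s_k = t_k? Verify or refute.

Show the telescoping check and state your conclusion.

Valid: the claim telescopes to t_k.

s_(k+1) = k**3 + 7*k**2 + 9*k - 3
s_(k+1) − s_k = 3*k**2 + 11*k + 3
(s_(k+1) − s_k) − t_k = 0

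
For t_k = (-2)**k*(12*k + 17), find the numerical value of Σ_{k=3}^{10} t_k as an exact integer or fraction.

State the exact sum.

The ratio is 2*(-12*k - 29)/(12*k + 17).
Normal form (A,B,C) = (-2, 1, k + 17/12).
f must satisfy (-2)·f(k+1) − (1)·f(k) = k + 17/12.
deg f ≤ 1 (via 0,0,1).
Solving with deg f ≤ 1: f(k) = -(4*k + 3)/12.
R(k) = B(k−1)·f(k)/C(k) = -(4*k + 3)/(12*k + 17); s_k = R·t_k = (-2)**k*(-4*k - 3).
Δs = (-2)**k*(12*k + 17), as required.
Evaluate s at k=11 and k=3: 96256 and 120; difference 96136.

Σ = 96136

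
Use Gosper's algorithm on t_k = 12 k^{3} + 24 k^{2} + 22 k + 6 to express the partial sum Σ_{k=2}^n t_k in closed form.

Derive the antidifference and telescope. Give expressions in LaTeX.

The ratio is (6*k**3 + 30*k**2 + 53*k + 32)/(6*k**3 + 12*k**2 + 11*k + 3).
Normal form (A,B,C) = (1, 1, k**3 + 2*k**2 + 11*k/6 + 1/2).
Solve (1)·f(k+1) − (1)·f(k) = k**3 + 2*k**2 + 11*k/6 + 1/2.
From deg A=0, deg B=0, deg C=3: d=4.
Solve for f: f(k) = k*(3*k - 1)*(k**2 + k + 1)/12 (degree 4 ≤ 4).
Then R = B(k−1)f/C = k*(3*k - 1)*(k**2 + k + 1)/(2*(6*k**3 + 12*k**2 + 11*k + 3)), so s_k = R(k)·t_k = k*(3*k**3 + 2*k**2 + 2*k - 1).
Verify: 12*k**3 + 24*k**2 + 22*k + 6 matches t_k.
Telescope: S(n) = s_(n+1) − s_(2) = 3*n**4 + 14*n**3 + 26*n**2 + 21*n + 6 − (70) = 3*n**4 + 14*n**3 + 26*n**2 + 21*n - 64.

S(n) = 3 n^{4} + 14 n^{3} + 26 n^{2} + 21 n - 64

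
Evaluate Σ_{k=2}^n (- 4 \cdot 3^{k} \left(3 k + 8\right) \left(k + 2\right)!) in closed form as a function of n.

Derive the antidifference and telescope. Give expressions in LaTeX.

The ratio is 3*(k + 3)*(3*k + 11)/(3*k + 8).
Gosper form: A/B · C(k+1)/C(k) with A=3*k + 9, B=1, C=k + 8/3.
Set up (3*k + 9)·f(k+1) − (1)·f(k) − (k + 8/3) = 0.
From deg A=1, deg B=0, deg C=1: d=0.
Coefficient equations give f(k) = 1/3.
Certificate R = B(k−1)f/C = 1/(3*k + 8) gives s_k = -4*3**k*factorial(k + 2).
Check: Δs_k = -4*3**k*(3*k + 8)*factorial(k + 2). ✓
Evaluate: s_(n+1) = -12*3**n*factorial(n + 3); subtract s_(2) = -864 ⇒ S(n) = -12*3**n*factorial(n + 3) + 864.

S(n) = - 12 \cdot 3^{n} \left(n + 3\right)! + 864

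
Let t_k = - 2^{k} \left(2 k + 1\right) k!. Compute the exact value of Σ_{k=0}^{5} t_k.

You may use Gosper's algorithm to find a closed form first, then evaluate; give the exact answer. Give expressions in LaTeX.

Step 1: r(k) = 2*(k + 1)*(2*k + 3)/(2*k + 1).
So A=2*k + 2 and B=1, with C=k + 1/2.
Solve (2*k + 2)·f(k+1) − (1)·f(k) = k + 1/2.
Degrees (1,0,1) ⇒ d ≤ 0.
Match coefficients ⇒ f(k) = 1/2.
R(k) = B(k−1)·f(k)/C(k) = 1/(2*k + 1); s_k = R·t_k = -2**k*factorial(k).
s_(k+1) − s_k = -2**k*(2*k + 1)*factorial(k) = t_k.
Telescoping: Σ = s_(6) − s_(0) = -46080 − (-1) = -46079.

Σ = -46079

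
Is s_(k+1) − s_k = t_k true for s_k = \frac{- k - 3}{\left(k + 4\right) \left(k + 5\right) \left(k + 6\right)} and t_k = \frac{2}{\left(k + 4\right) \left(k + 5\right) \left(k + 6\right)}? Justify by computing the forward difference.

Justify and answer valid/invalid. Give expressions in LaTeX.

Invalid: residual - \frac{9}{k^{4} + 22 k^{3} + 179 k^{2} + 638 k + 840} ≠ 0.

s_(k+1) = (-k - 4)/((k + 5)*(k + 6)*(k + 7))
s_(k+1) − s_k = (2*k + 5)/(k**4 + 22*k**3 + 179*k**2 + 638*k + 840)
(s_(k+1) − s_k) − t_k = -9/(k**4 + 22*k**3 + 179*k**2 + 638*k + 840)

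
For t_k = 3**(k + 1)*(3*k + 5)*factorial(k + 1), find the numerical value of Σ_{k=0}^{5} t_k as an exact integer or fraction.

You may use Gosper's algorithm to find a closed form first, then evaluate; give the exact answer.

Ratio r(k) = 3*(k + 2)*(3*k + 8)/(3*k + 5).
Factor: A=3*k + 6; B=1; C=k + 5/3.
f must satisfy (3*k + 6)·f(k+1) − (1)·f(k) = k + 5/3.
deg f ≤ 0 (via 1,0,1).
Solve for f: f(k) = 1/3 (degree 0 ≤ 0).
Certificate R = B(k−1)f/C = 1/(3*k + 5) gives s_k = 3**(k + 1)*factorial(k + 1).
s_(k+1) − s_k = 3**(k + 1)*(3*k + 5)*factorial(k + 1) = t_k.
Telescoping: Σ = s_(6) − s_(0) = 11022480 − (3) = 11022477.

Σ = 11022477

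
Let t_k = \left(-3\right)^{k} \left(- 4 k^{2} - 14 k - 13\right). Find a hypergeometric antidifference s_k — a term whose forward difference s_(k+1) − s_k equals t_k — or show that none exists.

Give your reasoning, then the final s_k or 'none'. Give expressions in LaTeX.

Compute t_(k+1)/t_k: get 3*(-4*k**2 - 22*k - 31)/(4*k**2 + 14*k + 13).
Gosper form: A/B · C(k+1)/C(k) with A=-3, B=1, C=k**2 + 7*k/2 + 13/4.
Need (-3)·f(k+1) − (1)·f(k) = k**2 + 7*k/2 + 13/4.
Degrees (0,0,2) ⇒ d ≤ 2.
Solving with deg f ≤ 2: f(k) = -(k + 1)**2/4.
Then R = B(k−1)f/C = -(k + 1)**2/(4*k**2 + 14*k + 13), so s_k = R(k)·t_k = (-3)**k*(k**2 + 2*k + 1).
s_(k+1) − s_k = (-3)**k*(-4*k**2 - 14*k - 13) = t_k.

s_k = \left(-3\right)^{k} \left(k^{2} + 2 k + 1\right)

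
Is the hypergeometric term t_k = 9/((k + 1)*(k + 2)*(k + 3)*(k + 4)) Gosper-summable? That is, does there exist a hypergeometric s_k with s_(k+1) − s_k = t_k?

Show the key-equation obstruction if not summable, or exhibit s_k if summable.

Ratio r(k) = (k + 1)/(k + 5).
Gosper form: A/B · C(k+1)/C(k) with A=k + 1, B=k + 5, C=1.
Solve (k + 1)·f(k+1) − (k + 4)·f(k) = 1.
Bound: deg f ≤ 3.
Solving with deg f ≤ 3: f(k) = k*(k**2 + 6*k + 11)/18.
Get s_k = R·t_k = k*(k**2 + 6*k + 11)/(2*(k + 1)*(k + 2)*(k + 3)) with R(k) = B(k−1)f(k)/C(k) = k*(k + 4)*(k**2 + 6*k + 11)/18.
Check: Δs_k = 9/(k**4 + 10*k**3 + 35*k**2 + 50*k + 24). ✓

Yes. s_k = k*(k**2 + 6*k + 11)/(2*(k + 1)*(k + 2)*(k + 3)).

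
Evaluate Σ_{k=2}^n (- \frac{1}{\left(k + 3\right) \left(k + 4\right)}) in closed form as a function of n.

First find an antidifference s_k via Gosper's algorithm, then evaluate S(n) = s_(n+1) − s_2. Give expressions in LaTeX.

S(n) = \frac{1 - n}{5 \left(n + 4\right)}

r(k) = (k + 3)/(k + 5) after simplifying.
Take A(k)=k + 3, B(k)=k + 5, C(k)=1.
f must satisfy (k + 3)·f(k+1) − (k + 4)·f(k) = 1.
Degrees (1,1,0) ⇒ d ≤ 1.
Solve for f: f(k) = k/3 (degree 1 ≤ 1).
Get s_k = R·t_k = -k/(3*k + 9) with R(k) = B(k−1)f(k)/C(k) = k*(k + 4)/3.
Verify: -1/(k**2 + 7*k + 12) matches t_k.
Σ_(k=2)^n t_k = s_(n+1) − s_(2) = ((-n - 1)/(3*(n + 4))) − (-2/15), i.e. (1 - n)/(5*(n + 4)).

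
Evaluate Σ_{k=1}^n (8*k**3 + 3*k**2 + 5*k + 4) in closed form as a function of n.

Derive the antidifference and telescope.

Step 1: r(k) = (8*k**3 + 27*k**2 + 35*k + 20)/(8*k**3 + 3*k**2 + 5*k + 4).
Take A(k)=1, B(k)=1, C(k)=k**3 + 3*k**2/8 + 5*k/8 + 1/2.
Key eq: (1)·f(k+1) = (1)·f(k) + (k**3 + 3*k**2/8 + 5*k/8 + 1/2).
deg f ≤ 4 (via 0,0,3).
Coefficient equations give f(k) = k*(2*k**3 - 3*k**2 + 3*k + 2)/8.
Certificate R = B(k−1)f/C = k*(2*k**3 - 3*k**2 + 3*k + 2)/(8*k**3 + 3*k**2 + 5*k + 4) gives s_k = k*(2*k**3 - 3*k**2 + 3*k + 2).
Check: Δs_k = 8*k**3 + 3*k**2 + 5*k + 4. ✓
Evaluate: s_(n+1) = 2*n**4 + 5*n**3 + 6*n**2 + 7*n + 4; subtract s_(1) = 4 ⇒ S(n) = n*(2*n**3 + 5*n**2 + 6*n + 7).

S(n) = n*(2*n**3 + 5*n**2 + 6*n + 7)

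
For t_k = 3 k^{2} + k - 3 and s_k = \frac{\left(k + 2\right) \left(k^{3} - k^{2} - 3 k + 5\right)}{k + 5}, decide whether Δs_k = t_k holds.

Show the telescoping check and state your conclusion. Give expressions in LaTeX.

Invalid: residual \frac{3 \left(- 2 k^{3} - 17 k^{2} - 5 k + 20\right)}{k^{2} + 11 k + 30} ≠ 0.

s_(k+1) = (k**4 + 5*k**3 + 4*k**2 - 4*k + 6)/(k + 6)
s_(k+1) − s_k = (3*k**4 + 28*k**3 + 47*k**2 - 18*k - 30)/(k**2 + 11*k + 30)
(s_(k+1) − s_k) − t_k = 3*(-2*k**3 - 17*k**2 - 5*k + 20)/(k**2 + 11*k + 30)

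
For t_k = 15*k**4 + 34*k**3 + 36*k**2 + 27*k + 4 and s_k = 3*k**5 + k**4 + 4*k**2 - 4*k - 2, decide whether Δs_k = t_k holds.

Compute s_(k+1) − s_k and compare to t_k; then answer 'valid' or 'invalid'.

Valid — Δs_k = t_k.

s_(k+1) = -4*k + 3*(k + 1)**5 + (k + 1)**4 + 4*(k + 1)**2 - 6
s_(k+1) − s_k = 15*k**4 + 34*k**3 + 36*k**2 + 27*k + 4
(s_(k+1) − s_k) − t_k = 0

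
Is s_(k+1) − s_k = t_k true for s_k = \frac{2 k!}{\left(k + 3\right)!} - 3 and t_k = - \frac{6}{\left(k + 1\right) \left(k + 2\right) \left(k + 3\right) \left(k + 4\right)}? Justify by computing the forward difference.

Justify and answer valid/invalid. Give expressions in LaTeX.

s_(k+1) = 2*factorial(k + 1)/factorial(k + 4) - 3
s_(k+1) − s_k = -6/((k + 1)*(k + 2)*(k + 3)*(k + 4))
(s_(k+1) − s_k) − t_k = 0

valid; difference matches t_k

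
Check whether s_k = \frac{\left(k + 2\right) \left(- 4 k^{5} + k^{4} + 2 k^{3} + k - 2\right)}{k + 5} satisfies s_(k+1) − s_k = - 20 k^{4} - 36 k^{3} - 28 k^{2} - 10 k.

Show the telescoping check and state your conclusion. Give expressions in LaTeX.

Invalid: residual \frac{3 \left(16 k^{5} + 137 k^{4} + 210 k^{3} + 150 k^{2} + 51 k - 2\right)}{k^{2} + 11 k + 30} ≠ 0.

s_(k+1) = (k + 3)*(k - 4*(k + 1)**5 + (k + 1)**4 + 2*(k + 1)**3 - 1)/(k + 6)
s_(k+1) − s_k = (-20*k**6 - 208*k**5 - 613*k**4 - 768*k**3 - 500*k**2 - 147*k - 6)/(k**2 + 11*k + 30)
(s_(k+1) − s_k) − t_k = 3*(16*k**5 + 137*k**4 + 210*k**3 + 150*k**2 + 51*k - 2)/(k**2 + 11*k + 30)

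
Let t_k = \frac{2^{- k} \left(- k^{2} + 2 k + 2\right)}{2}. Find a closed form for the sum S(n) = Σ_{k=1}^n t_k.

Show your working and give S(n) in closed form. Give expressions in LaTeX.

S(n) = 2^{- n - 1} n \left(n + 2\right)

Ratio r(k) = (k**2 - 3)/(2*(k**2 - 2*k - 2)).
Normal form (A,B,C) = (1/2, 1, k**2 - 2*k - 2).
f must satisfy (1/2)·f(k+1) − (1)·f(k) = k**2 - 2*k - 2.
deg f ≤ 2 (via 0,0,2).
Coefficient equations give f(k) = -2*(k - 1)*(k + 1).
So s_k = (B(k−1)f/C)·t_k = (-2*(k - 1)*(k + 1)/(k**2 - 2*k - 2))·t_k = (k**2 - 1)/2**k.
Check: Δs_k = (-k**2 + 2*k + 2)/(2*2**k). ✓
Σ_(k=1)^n t_k = s_(n+1) − s_(1) = (2**(-n - 1)*n*(n + 2)) − (0), i.e. 2**(-n - 1)*n*(n + 2).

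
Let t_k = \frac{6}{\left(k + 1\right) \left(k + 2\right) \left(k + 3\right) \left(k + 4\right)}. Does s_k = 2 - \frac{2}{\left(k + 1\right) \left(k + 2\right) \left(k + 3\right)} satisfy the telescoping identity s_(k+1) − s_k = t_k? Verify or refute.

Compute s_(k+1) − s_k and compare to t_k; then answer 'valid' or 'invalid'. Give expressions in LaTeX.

valid; difference matches t_k

s_(k+1) = 2 - 2/((k + 2)*(k + 3)*(k + 4))
s_(k+1) − s_k = 6/((k + 1)*(k + 2)*(k + 3)*(k + 4))
(s_(k+1) − s_k) − t_k = 0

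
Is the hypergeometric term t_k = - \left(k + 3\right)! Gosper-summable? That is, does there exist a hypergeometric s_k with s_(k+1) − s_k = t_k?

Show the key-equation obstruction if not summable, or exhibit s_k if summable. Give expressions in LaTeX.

The ratio is k + 4.
Take A(k)=k + 4, B(k)=1, C(k)=1.
Set up (k + 4)·f(k+1) − (1)·f(k) − (1) = 0.
deg f ≤ -1 (via 1,0,0).
Negative degree bound (-1): no f exists, t_k not Gosper-summable.

No; the degree bound rules out any f.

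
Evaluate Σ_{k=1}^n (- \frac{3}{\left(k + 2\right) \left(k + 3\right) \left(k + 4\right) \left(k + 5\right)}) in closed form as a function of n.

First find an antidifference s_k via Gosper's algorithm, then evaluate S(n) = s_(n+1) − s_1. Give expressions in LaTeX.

S(n) = \frac{n \left(- n^{2} - 12 n - 47\right)}{60 \left(n^{3} + 12 n^{2} + 47 n + 60\right)}

Step 1: r(k) = (k + 2)/(k + 6).
Gosper form: A/B · C(k+1)/C(k) with A=k + 2, B=k + 6, C=1.
f must satisfy (k + 2)·f(k+1) − (k + 5)·f(k) = 1.
deg f ≤ 3 (via 1,1,0).
Solve for f: f(k) = k*(k**2 + 9*k + 26)/72 (degree 3 ≤ 3).
Then R = B(k−1)f/C = k*(k + 5)*(k**2 + 9*k + 26)/72, so s_k = R(k)·t_k = k*(-k**2 - 9*k - 26)/(24*(k + 2)*(k + 3)*(k + 4)).
Δs = -3/(k**4 + 14*k**3 + 71*k**2 + 154*k + 120), as required.
Σ_(k=1)^n t_k = s_(n+1) − s_(1) = ((-n**3 - 12*n**2 - 47*n - 36)/(24*(n**3 + 12*n**2 + 47*n + 60))) − (-1/40), i.e. n*(-n**2 - 12*n - 47)/(60*(n**3 + 12*n**2 + 47*n + 60)).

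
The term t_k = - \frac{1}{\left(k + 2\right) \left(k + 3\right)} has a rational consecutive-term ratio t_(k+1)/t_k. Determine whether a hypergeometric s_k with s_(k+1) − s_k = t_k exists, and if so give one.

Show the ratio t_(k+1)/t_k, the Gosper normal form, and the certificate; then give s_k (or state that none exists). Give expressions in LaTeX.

s_k = - \frac{k}{2 k + 4}

r(k) = (k + 2)/(k + 4) after simplifying.
Normal form (A,B,C) = (k + 2, k + 4, 1).
f must satisfy (k + 2)·f(k+1) − (k + 3)·f(k) = 1.
From deg A=1, deg B=1, deg C=0: d=1.
Solve for f: f(k) = k/2 (degree 1 ≤ 1).
So s_k = (B(k−1)f/C)·t_k = (k*(k + 3)/2)·t_k = -k/(2*k + 4).
s_(k+1) − s_k = -1/(k**2 + 5*k + 6) = t_k.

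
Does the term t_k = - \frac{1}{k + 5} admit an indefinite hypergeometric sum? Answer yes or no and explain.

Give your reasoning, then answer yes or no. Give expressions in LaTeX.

No — the linear system for f has no solution.

t_(k+1)/t_k = (k + 5)/(k + 6).
So A=k + 5 and B=k + 6, with C=1.
f must satisfy (k + 5)·f(k+1) − (k + 5)·f(k) = 1.
From deg A=1, deg B=1, deg C=0: d=0.
Generic f = c0 gives residual -1; -1 = 0 cannot hold, so t_k is not Gosper-summable.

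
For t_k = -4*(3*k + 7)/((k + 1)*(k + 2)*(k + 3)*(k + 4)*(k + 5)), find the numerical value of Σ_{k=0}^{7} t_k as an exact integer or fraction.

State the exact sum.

Σ = -98/297

Compute t_(k+1)/t_k: get (k + 1)*(3*k + 10)/((k + 6)*(3*k + 7)).
Factor: A=k + 1; B=k + 6; C=k + 7/3.
Need (k + 1)·f(k+1) − (k + 5)·f(k) = k + 7/3.
Bound: deg f ≤ 4.
A polynomial solution: f(k) = k*(k + 2)*(k**2 + 8*k + 19)/36.
R(k) = B(k−1)·f(k)/C(k) = k*(k + 2)*(k + 5)*(k**2 + 8*k + 19)/(12*(3*k + 7)); s_k = R·t_k = k*(-k**2 - 8*k - 19)/(3*(k**3 + 8*k**2 + 19*k + 12)).
Verify: 4*(-3*k - 7)/(k**5 + 15*k**4 + 85*k**3 + 225*k**2 + 274*k + 120) matches t_k.
Σ_(k=0)^(7) t_k = s_(8) − s_(0) = -98/297 − (0) = -98/297.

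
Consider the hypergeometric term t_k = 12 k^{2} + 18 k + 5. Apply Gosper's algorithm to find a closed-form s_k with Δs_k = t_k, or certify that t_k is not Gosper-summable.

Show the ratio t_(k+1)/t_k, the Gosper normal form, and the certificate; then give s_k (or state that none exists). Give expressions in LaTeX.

Step 1: r(k) = (12*k**2 + 42*k + 35)/(12*k**2 + 18*k + 5).
Normal form (A,B,C) = (1, 1, k**2 + 3*k/2 + 5/12).
Need (1)·f(k+1) − (1)·f(k) = k**2 + 3*k/2 + 5/12.
d = 3 from the (0,0,2) case.
Solve for f: f(k) = k*(4*k**2 + 3*k - 2)/12 (degree 3 ≤ 3).
So s_k = (B(k−1)f/C)·t_k = (k*(4*k**2 + 3*k - 2)/(12*k**2 + 18*k + 5))·t_k = k*(4*k**2 + 3*k - 2).
Check: Δs_k = 12*k**2 + 18*k + 5. ✓

s_k = k \left(4 k^{2} + 3 k - 2\right)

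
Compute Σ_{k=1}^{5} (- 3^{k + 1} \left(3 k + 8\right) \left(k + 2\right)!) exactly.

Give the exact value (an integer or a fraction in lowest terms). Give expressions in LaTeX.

Compute t_(k+1)/t_k: get 3*(k + 3)*(3*k + 11)/(3*k + 8).
A = 3*k + 9, B = 1, C = k + 8/3.
f must satisfy (3*k + 9)·f(k+1) − (1)·f(k) = k + 8/3.
d = 0 from the (1,0,1) case.
Solving with deg f ≤ 0: f(k) = 1/3.
Get s_k = R·t_k = -3**(k + 1)*factorial(k + 2) with R(k) = B(k−1)f(k)/C(k) = 1/(3*k + 8).
s_(k+1) − s_k = -3**(k + 1)*(3*k + 8)*factorial(k + 2) = t_k.
Sum = s_(6) − s_(1); s_(6) = -88179840, s_(1) = -54 ⇒ -88179786.

Σ = -88179786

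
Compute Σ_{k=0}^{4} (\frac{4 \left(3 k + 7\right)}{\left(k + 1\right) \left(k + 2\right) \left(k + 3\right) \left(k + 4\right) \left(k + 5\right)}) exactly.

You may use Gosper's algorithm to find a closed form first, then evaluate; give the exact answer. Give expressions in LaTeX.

Step 1: r(k) = (k + 1)*(3*k + 10)/((k + 6)*(3*k + 7)).
Factor: A=k + 1; B=k + 6; C=k + 7/3.
Solve (k + 1)·f(k+1) − (k + 5)·f(k) = k + 7/3.
Bound: deg f ≤ 4.
Match coefficients ⇒ f(k) = k*(k + 2)*(k**2 + 8*k + 19)/36.
R(k) = B(k−1)·f(k)/C(k) = k*(k + 2)*(k + 5)*(k**2 + 8*k + 19)/(12*(3*k + 7)); s_k = R·t_k = k*(k**2 + 8*k + 19)/(3*(k**3 + 8*k**2 + 19*k + 12)).
s_(k+1) − s_k = 4*(3*k + 7)/(k**5 + 15*k**4 + 85*k**3 + 225*k**2 + 274*k + 120) = t_k.
Telescoping: Σ = s_(5) − s_(0) = 35/108 − (0) = 35/108.

Σ = 35/108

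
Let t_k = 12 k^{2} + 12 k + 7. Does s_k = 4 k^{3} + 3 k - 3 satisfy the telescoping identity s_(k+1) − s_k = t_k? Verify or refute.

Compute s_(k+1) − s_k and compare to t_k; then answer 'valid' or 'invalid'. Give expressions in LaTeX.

Valid: the claim telescopes to t_k.

s_(k+1) = 3*k + 4*(k + 1)**3
s_(k+1) − s_k = 12*k**2 + 12*k + 7
(s_(k+1) − s_k) − t_k = 0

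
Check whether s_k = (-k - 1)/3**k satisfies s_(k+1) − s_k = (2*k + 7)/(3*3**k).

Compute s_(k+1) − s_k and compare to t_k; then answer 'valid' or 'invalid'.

Invalid: residual -2/3**k ≠ 0.

s_(k+1) = (-k - 2)/(3*3**k)
s_(k+1) − s_k = (2*k + 1)/(3*3**k)
(s_(k+1) − s_k) − t_k = -2/3**k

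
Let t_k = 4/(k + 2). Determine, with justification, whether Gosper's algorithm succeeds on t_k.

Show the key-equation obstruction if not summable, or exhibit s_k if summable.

The ratio is (k + 2)/(k + 3).
Factor: A=k + 2; B=k + 3; C=1.
Key eq: (k + 2)·f(k+1) = (k + 2)·f(k) + (1).
Bound: deg f ≤ 0.
Generic f = c0 gives residual -1; -1 = 0 cannot hold, so t_k is not Gosper-summable.

No — the linear system for f has no solution.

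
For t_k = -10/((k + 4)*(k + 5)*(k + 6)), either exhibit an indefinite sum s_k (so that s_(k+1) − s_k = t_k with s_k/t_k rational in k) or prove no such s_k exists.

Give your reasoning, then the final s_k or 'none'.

Ratio r(k) = (k + 4)/(k + 7).
So A=k + 4 and B=k + 7, with C=1.
Key eq: (k + 4)·f(k+1) = (k + 6)·f(k) + (1).
From deg A=1, deg B=1, deg C=0: d=2.
Match coefficients ⇒ f(k) = k*(k + 9)/40.
Certificate R = B(k−1)f/C = k*(k + 6)*(k + 9)/40 gives s_k = k*(-k - 9)/(4*(k + 4)*(k + 5)).
Δs = -10/(k**3 + 15*k**2 + 74*k + 120), as required.

s_k = k*(-k - 9)/(4*(k + 4)*(k + 5))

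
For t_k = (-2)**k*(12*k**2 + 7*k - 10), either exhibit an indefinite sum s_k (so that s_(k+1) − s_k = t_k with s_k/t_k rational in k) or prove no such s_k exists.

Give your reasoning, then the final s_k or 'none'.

s_k = (-2)**k*(-4*k**2 + 3*k + 4)

r(k) = 2*(-7*k - 12*(k + 1)**2 + 3)/(12*k**2 + 7*k - 10) after simplifying.
Gosper form: A/B · C(k+1)/C(k) with A=-2, B=1, C=k**2 + 7*k/12 - 5/6.
Set up (-2)·f(k+1) − (1)·f(k) − (k**2 + 7*k/12 - 5/6) = 0.
From deg A=0, deg B=0, deg C=2: d=2.
Match coefficients ⇒ f(k) = -(4*k**2 - 3*k - 4)/12.
R(k) = B(k−1)·f(k)/C(k) = -(4*k**2 - 3*k - 4)/((3*k - 2)*(4*k + 5)); s_k = R·t_k = (-2)**k*(-4*k**2 + 3*k + 4).
Check: Δs_k = (-2)**k*(12*k**2 + 7*k - 10). ✓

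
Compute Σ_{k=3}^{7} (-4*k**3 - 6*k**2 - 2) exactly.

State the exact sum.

Ratio r(k) = (2*(k + 1)**3 + 3*(k + 1)**2 + 1)/(2*k**3 + 3*k**2 + 1).
Gosper form: A/B · C(k+1)/C(k) with A=1, B=1, C=k**3 + 3*k**2/2 + 1/2.
Solve (1)·f(k+1) − (1)·f(k) = k**3 + 3*k**2/2 + 1/2.
deg f ≤ 4 (via 0,0,3).
A polynomial solution: f(k) = k*(k**3 - 2*k + 3)/4.
Certificate R = B(k−1)f/C = k*(k**3 - 2*k + 3)/(2*(2*k**3 + 3*k**2 + 1)) gives s_k = k*(-k**3 + 2*k - 3).
Verify: -4*k**3 - 6*k**2 - 2 matches t_k.
Sum = s_(8) − s_(3); s_(8) = -3992, s_(3) = -72 ⇒ -3920.

Σ = -3920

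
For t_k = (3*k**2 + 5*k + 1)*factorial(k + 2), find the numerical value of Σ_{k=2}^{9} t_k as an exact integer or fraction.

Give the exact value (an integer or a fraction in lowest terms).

Σ = 12454041552

r(k) = (k + 3)*(5*k + 3*(k + 1)**2 + 6)/(3*k**2 + 5*k + 1) after simplifying.
Take A(k)=k + 3, B(k)=1, C(k)=k**2 + 5*k/3 + 1/3.
Need (k + 3)·f(k+1) − (1)·f(k) = k**2 + 5*k/3 + 1/3.
Degrees (1,0,2) ⇒ d ≤ 1.
Solving with deg f ≤ 1: f(k) = (3*k - 4)/3.
Get s_k = R·t_k = (3*k - 4)*factorial(k + 2) with R(k) = B(k−1)f(k)/C(k) = (3*k - 4)/(3*k**2 + 5*k + 1).
Check: Δs_k = (3*k**2 + 5*k + 1)*factorial(k + 2). ✓
Sum = s_(10) − s_(2); s_(10) = 12454041600, s_(2) = 48 ⇒ 12454041552.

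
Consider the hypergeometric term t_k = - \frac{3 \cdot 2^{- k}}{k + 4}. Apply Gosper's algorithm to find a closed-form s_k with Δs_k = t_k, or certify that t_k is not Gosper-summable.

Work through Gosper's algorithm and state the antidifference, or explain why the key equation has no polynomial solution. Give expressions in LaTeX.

Ratio r(k) = (k + 4)/(2*(k + 5)).
A = k/2 + 2, B = k + 5, C = 1.
Need (k/2 + 2)·f(k+1) − (k + 4)·f(k) = 1.
deg f ≤ -1 (via 1,1,0).
Bound -1 < 0, so the key equation has no polynomial solution.

not Gosper-summable; s_k does not exist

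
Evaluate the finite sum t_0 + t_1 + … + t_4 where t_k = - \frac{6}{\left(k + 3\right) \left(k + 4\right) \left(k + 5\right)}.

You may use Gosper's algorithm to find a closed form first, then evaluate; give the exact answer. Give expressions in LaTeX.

Σ = -5/24

Step 1: r(k) = (k + 3)/(k + 6).
A = k + 3, B = k + 6, C = 1.
Need (k + 3)·f(k+1) − (k + 5)·f(k) = 1.
Bound: deg f ≤ 2.
A polynomial solution: f(k) = k*(k + 7)/24.
So s_k = (B(k−1)f/C)·t_k = (k*(k + 5)*(k + 7)/24)·t_k = k*(-k - 7)/(4*(k + 3)*(k + 4)).
Δs = -6/(k**3 + 12*k**2 + 47*k + 60), as required.
Σ_(k=0)^(4) t_k = s_(5) − s_(0) = -5/24 − (0) = -5/24.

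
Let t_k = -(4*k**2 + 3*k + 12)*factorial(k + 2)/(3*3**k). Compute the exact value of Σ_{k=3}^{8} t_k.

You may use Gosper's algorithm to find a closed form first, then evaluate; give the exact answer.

Step 1: r(k) = (k + 3)*(3*k + 4*(k + 1)**2 + 15)/(3*(4*k**2 + 3*k + 12)).
So A=k/3 + 1 and B=1, with C=k**2 + 3*k/4 + 3.
Key eq: (k/3 + 1)·f(k+1) = (1)·f(k) + (k**2 + 3*k/4 + 3).
d = 1 from the (1,0,2) case.
Solve for f: f(k) = 3*(4*k - 1)/4 (degree 1 ≤ 1).
So s_k = (B(k−1)f/C)·t_k = (3*(4*k - 1)/(4*k**2 + 3*k + 12))·t_k = -(4*k - 1)*factorial(k + 2)/3**k.
s_(k+1) − s_k = -(4*k**2 + 3*k + 12)*factorial(k + 2)/(3*3**k) = t_k.
Sum = s_(9) − s_(3); s_(9) = -17248000/243, s_(3) = -440/9 ⇒ -17236120/243.

Σ = -17236120/243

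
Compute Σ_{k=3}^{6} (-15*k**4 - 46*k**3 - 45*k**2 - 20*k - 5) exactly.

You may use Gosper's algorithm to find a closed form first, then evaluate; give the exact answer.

Compute t_(k+1)/t_k: get (15*k**4 + 106*k**3 + 273*k**2 + 308*k + 131)/(15*k**4 + 46*k**3 + 45*k**2 + 20*k + 5).
So A=1 and B=1, with C=k**4 + 46*k**3/15 + 3*k**2 + 4*k/3 + 1/3.
Solve (1)·f(k+1) − (1)·f(k) = k**4 + 46*k**3/15 + 3*k**2 + 4*k/3 + 1/3.
From deg A=0, deg B=0, deg C=4: d=5.
Coefficient equations give f(k) = k*(3*k**4 + 4*k**3 - 3*k**2 - k + 2)/15.
Get s_k = R·t_k = k*(-3*k**4 - 4*k**3 + 3*k**2 + k - 2) with R(k) = B(k−1)f(k)/C(k) = k*(3*k**4 + 4*k**3 - 3*k**2 - k + 2)/(15*k**4 + 46*k**3 + 45*k**2 + 20*k + 5).
Δs = -15*k**4 - 46*k**3 - 45*k**2 - 20*k - 5, as required.
Telescoping: Σ = s_(7) − s_(3) = -58961 − (-969) = -57992.

Σ = -57992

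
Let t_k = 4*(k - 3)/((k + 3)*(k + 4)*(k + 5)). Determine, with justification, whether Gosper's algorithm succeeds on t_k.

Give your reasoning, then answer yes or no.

Yes. s_k = -4*k/((k + 3)*(k + 4)).

t_(k+1)/t_k = (k - 2)*(k + 3)/((k - 3)*(k + 6)).
Gosper form: A/B · C(k+1)/C(k) with A=k + 3, B=k + 6, C=k - 3.
Key eq: (k + 3)·f(k+1) = (k + 5)·f(k) + (k - 3).
d = 2 from the (1,1,1) case.
A polynomial solution: f(k) = -k.
So s_k = (B(k−1)f/C)·t_k = (-k*(k + 5)/(k - 3))·t_k = -4*k/((k + 3)*(k + 4)).
Verify: 4*(k - 3)/(k**3 + 12*k**2 + 47*k + 60) matches t_k.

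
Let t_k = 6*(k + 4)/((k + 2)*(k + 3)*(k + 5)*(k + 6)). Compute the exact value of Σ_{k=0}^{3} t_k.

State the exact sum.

The ratio is (k + 2)*(k + 5)**2/((k + 4)**2*(k + 7)).
A = k + 2, B = k + 7, C = k**2 + 8*k + 16.
Set up (k + 2)·f(k+1) − (k + 6)·f(k) − (k**2 + 8*k + 16) = 0.
From deg A=1, deg B=1, deg C=2: d=4.
A polynomial solution: f(k) = k*(k + 3)*(k + 4)*(k + 7)/20.
Get s_k = R·t_k = 3*k*(k + 7)/(10*(k**2 + 7*k + 10)) with R(k) = B(k−1)f(k)/C(k) = k*(k + 3)*(k + 6)*(k + 7)/(20*(k + 4)).
Check: Δs_k = 6*(k + 4)/(k**4 + 16*k**3 + 91*k**2 + 216*k + 180). ✓
Evaluate s at k=4 and k=0: 11/45 and 0; difference 11/45.

Σ = 11/45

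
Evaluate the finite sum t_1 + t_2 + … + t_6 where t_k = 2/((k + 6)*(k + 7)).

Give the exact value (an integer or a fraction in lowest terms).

Σ = 12/91

Compute t_(k+1)/t_k: get (k + 6)/(k + 8).
So A=k + 6 and B=k + 8, with C=1.
Solve (k + 6)·f(k+1) − (k + 7)·f(k) = 1.
Degrees (1,1,0) ⇒ d ≤ 1.
Match coefficients ⇒ f(k) = k/6.
Certificate R = B(k−1)f/C = k*(k + 7)/6 gives s_k = k/(3*(k + 6)).
Check: Δs_k = 2/(k**2 + 13*k + 42). ✓
Σ_(k=1)^(6) t_k = s_(7) − s_(1) = 7/39 − (1/21) = 12/91.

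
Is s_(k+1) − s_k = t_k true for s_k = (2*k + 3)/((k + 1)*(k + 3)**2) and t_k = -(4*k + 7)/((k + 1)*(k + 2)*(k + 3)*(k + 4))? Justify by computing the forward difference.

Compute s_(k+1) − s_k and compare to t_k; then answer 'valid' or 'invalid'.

Invalid: residual 3*(2*k**2 + 10*k + 11)/(k**6 + 17*k**5 + 117*k**4 + 415*k**3 + 794*k**2 + 768*k + 288) ≠ 0.

s_(k+1) = (2*k + 5)/((k + 2)*(k + 4)**2)
s_(k+1) − s_k = ((k + 1)*(k + 3)**2*(2*k + 5) - (k + 2)*(k + 4)**2*(2*k + 3))/((k + 1)*(k + 2)*(k + 3)**2*(k + 4)**2)
(s_(k+1) − s_k) − t_k = 3*(2*k**2 + 10*k + 11)/(k**6 + 17*k**5 + 117*k**4 + 415*k**3 + 794*k**2 + 768*k + 288)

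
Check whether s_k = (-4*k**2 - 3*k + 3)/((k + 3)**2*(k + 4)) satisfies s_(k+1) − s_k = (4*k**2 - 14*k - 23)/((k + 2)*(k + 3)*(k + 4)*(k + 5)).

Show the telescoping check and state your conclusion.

Invalid: residual (-8*k**3 - 21*k**2 + 53*k + 84)/(k**6 + 21*k**5 + 181*k**4 + 819*k**3 + 2050*k**2 + 2688*k + 1440) ≠ 0.

s_(k+1) = (-3*k - 4*(k + 1)**2)/((k + 4)**2*(k + 5))
s_(k+1) − s_k = 2*(2*k**3 - k**2 - 45*k - 48)/(k**5 + 19*k**4 + 143*k**3 + 533*k**2 + 984*k + 720)
(s_(k+1) − s_k) − t_k = (-8*k**3 - 21*k**2 + 53*k + 84)/(k**6 + 21*k**5 + 181*k**4 + 819*k**3 + 2050*k**2 + 2688*k + 1440)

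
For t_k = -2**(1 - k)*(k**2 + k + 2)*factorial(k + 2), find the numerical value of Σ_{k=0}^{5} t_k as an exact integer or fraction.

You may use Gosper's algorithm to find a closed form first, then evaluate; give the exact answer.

Step 1: r(k) = (k + 3)*(k + (k + 1)**2 + 3)/(2*(k**2 + k + 2)).
Take A(k)=k/2 + 3/2, B(k)=1, C(k)=k**2 + k + 2.
Set up (k/2 + 3/2)·f(k+1) − (1)·f(k) − (k**2 + k + 2) = 0.
deg f ≤ 1 (via 1,0,2).
Coefficient equations give f(k) = 2*(k - 1).
R(k) = B(k−1)·f(k)/C(k) = 2*(k - 1)/(k**2 + k + 2); s_k = R·t_k = -2**(2 - k)*(k - 1)*factorial(k + 2).
Verify: -2**(1 - k)*(k**2 + k + 2)*factorial(k + 2) matches t_k.
Sum = s_(6) − s_(0); s_(6) = -12600, s_(0) = 8 ⇒ -12608.

Σ = -12608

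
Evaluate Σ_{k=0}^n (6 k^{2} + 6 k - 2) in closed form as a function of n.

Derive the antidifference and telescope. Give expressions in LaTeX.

S(n) = 2 n^{3} + 6 n^{2} + 2 n - 2

Compute t_(k+1)/t_k: get (3*k**2 + 9*k + 5)/(3*k**2 + 3*k - 1).
Factor: A=1; B=1; C=k**2 + k - 1/3.
Need (1)·f(k+1) − (1)·f(k) = k**2 + k - 1/3.
Degrees (0,0,2) ⇒ d ≤ 3.
Match coefficients ⇒ f(k) = k*(k**2 - 2)/3.
Then R = B(k−1)f/C = k*(k**2 - 2)/(3*k**2 + 3*k - 1), so s_k = R(k)·t_k = 2*k*(k**2 - 2).
s_(k+1) − s_k = 6*k**2 + 6*k - 2 = t_k.
s_(n+1) = 2*n**3 + 6*n**2 + 2*n - 2 and s_(0) = 0, so S(n) = 2*n**3 + 6*n**2 + 2*n - 2.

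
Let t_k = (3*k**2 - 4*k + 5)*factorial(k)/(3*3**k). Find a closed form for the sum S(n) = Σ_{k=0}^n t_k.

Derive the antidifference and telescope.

S(n) = 3**(-n - 1)*(3**(n + 1) + 3*n**2*factorial(n) + 5*n*factorial(n) + 2*factorial(n))

Step 1: r(k) = (k + 1)*(-4*k + 3*(k + 1)**2 + 1)/(3*(3*k**2 - 4*k + 5)).
Factor: A=k/3 + 1/3; B=1; C=k**2 - 4*k/3 + 5/3.
Key eq: (k/3 + 1/3)·f(k+1) = (1)·f(k) + (k**2 - 4*k/3 + 5/3).
From deg A=1, deg B=0, deg C=2: d=1.
Coefficient equations give f(k) = 3*k - 1.
Certificate R = B(k−1)f/C = 3*(3*k - 1)/(3*k**2 - 4*k + 5) gives s_k = (3*k - 1)*factorial(k)/3**k.
s_(k+1) − s_k = (3*k**2 - 4*k + 5)*factorial(k)/(3*3**k) = t_k.
s_(n+1) = 3**(-n - 1)*(3*n + 2)*factorial(n + 1) and s_(0) = -1, so S(n) = 3**(-n - 1)*(3**(n + 1) + 3*n**2*factorial(n) + 5*n*factorial(n) + 2*factorial(n)).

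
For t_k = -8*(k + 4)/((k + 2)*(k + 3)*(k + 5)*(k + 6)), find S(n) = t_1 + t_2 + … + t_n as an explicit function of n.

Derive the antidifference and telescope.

t_(k+1)/t_k = (k + 2)*(k + 5)**2/((k + 4)**2*(k + 7)).
A = k + 2, B = k + 7, C = k**2 + 8*k + 16.
Key eq: (k + 2)·f(k+1) = (k + 6)·f(k) + (k**2 + 8*k + 16).
Degrees (1,1,2) ⇒ d ≤ 4.
A polynomial solution: f(k) = k*(k + 3)*(k + 4)*(k + 7)/20.
Certificate R = B(k−1)f/C = k*(k + 3)*(k + 6)*(k + 7)/(20*(k + 4)) gives s_k = 2*k*(-k - 7)/(5*(k**2 + 7*k + 10)).
Verify: 8*(-k - 4)/(k**4 + 16*k**3 + 91*k**2 + 216*k + 180) matches t_k.
Telescope: S(n) = s_(n+1) − s_(1) = 2*(-n**2 - 9*n - 8)/(5*(n**2 + 9*n + 18)) − (-8/45) = 2*n*(-n - 9)/(9*(n**2 + 9*n + 18)).

S(n) = 2*n*(-n - 9)/(9*(n**2 + 9*n + 18))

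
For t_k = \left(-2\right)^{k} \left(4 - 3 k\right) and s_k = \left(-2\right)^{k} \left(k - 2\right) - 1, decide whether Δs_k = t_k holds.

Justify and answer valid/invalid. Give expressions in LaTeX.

s_(k+1) = (-2)**(k + 1)*(k - 1) - 1
s_(k+1) − s_k = (-2)**k*(4 - 3*k)
(s_(k+1) − s_k) − t_k = 0

valid (s_(k+1) − s_k reduces to t_k)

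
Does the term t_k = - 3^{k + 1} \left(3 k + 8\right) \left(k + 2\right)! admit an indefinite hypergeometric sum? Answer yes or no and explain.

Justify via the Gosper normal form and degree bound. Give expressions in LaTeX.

Compute t_(k+1)/t_k: get 3*(k + 3)*(3*k + 11)/(3*k + 8).
So A=3*k + 9 and B=1, with C=k + 8/3.
f must satisfy (3*k + 9)·f(k+1) − (1)·f(k) = k + 8/3.
From deg A=1, deg B=0, deg C=1: d=0.
Solve for f: f(k) = 1/3 (degree 0 ≤ 0).
Certificate R = B(k−1)f/C = 1/(3*k + 8) gives s_k = -3**(k + 1)*factorial(k + 2).
Verify: -3**(k + 1)*(3*k + 8)*factorial(k + 2) matches t_k.

Yes. s_k = - 3^{k + 1} \left(k + 2\right)!.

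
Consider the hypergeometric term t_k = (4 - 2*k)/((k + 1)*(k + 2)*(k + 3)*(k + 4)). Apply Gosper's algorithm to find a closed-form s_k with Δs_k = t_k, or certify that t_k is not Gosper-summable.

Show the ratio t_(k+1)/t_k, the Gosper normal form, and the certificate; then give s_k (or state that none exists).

The ratio is (k - 1)*(k + 1)/((k - 2)*(k + 5)).
Take A(k)=k + 1, B(k)=k + 5, C(k)=k - 2.
Set up (k + 1)·f(k+1) − (k + 4)·f(k) − (k - 2) = 0.
Bound: deg f ≤ 3.
Match coefficients ⇒ f(k) = -k*(k**2 + 6*k + 17)/12.
So s_k = (B(k−1)f/C)·t_k = (-k*(k + 4)*(k**2 + 6*k + 17)/(12*(k - 2)))·t_k = k*(k**2 + 6*k + 17)/(6*(k + 1)*(k + 2)*(k + 3)).
Δs = 2*(2 - k)/(k**4 + 10*k**3 + 35*k**2 + 50*k + 24), as required.

s_k = k*(k**2 + 6*k + 17)/(6*(k + 1)*(k + 2)*(k + 3))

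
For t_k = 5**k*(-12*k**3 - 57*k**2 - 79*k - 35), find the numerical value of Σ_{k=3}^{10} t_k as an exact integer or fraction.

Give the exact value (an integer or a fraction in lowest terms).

Ratio r(k) = 5*(12*k**3 + 93*k**2 + 229*k + 183)/(12*k**3 + 57*k**2 + 79*k + 35).
Gosper form: A/B · C(k+1)/C(k) with A=5, B=1, C=k**3 + 19*k**2/4 + 79*k/12 + 35/12.
Set up (5)·f(k+1) − (1)·f(k) − (k**3 + 19*k**2/4 + 79*k/12 + 35/12) = 0.
d = 3 from the (0,0,3) case.
Solving with deg f ≤ 3: f(k) = k*(3*k**2 + 3*k + 1)/12.
Certificate R = B(k−1)f/C = k*(3*k**2 + 3*k + 1)/(12*k**3 + 57*k**2 + 79*k + 35) gives s_k = 5**k*k*(-3*k**2 - 3*k - 1).
Verify: 5**k*(-12*k**3 - 57*k**2 - 79*k - 35) matches t_k.
Sum = s_(11) − s_(3); s_(11) = -213232421875, s_(3) = -13875 ⇒ -213232408000.

Σ = -213232408000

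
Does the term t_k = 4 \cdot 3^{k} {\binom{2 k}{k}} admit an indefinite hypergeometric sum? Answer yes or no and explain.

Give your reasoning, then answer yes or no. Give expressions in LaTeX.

No — key equation has no polynomial f.

Step 1: r(k) = 6*(2*k + 1)/(k + 1).
Normal form (A,B,C) = (12*k + 6, k + 1, 1).
Need (12*k + 6)·f(k+1) − (k)·f(k) = 1.
Degrees (1,1,0) ⇒ d ≤ -1.
deg f ≤ -1 is impossible — no certificate.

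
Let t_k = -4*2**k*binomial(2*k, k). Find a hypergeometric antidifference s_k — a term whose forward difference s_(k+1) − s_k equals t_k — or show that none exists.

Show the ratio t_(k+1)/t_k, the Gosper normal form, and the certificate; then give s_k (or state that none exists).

none — t_k is not Gosper-summable

Ratio r(k) = 4*(2*k + 1)/(k + 1).
So A=8*k + 4 and B=k + 1, with C=1.
f must satisfy (8*k + 4)·f(k+1) − (k)·f(k) = 1.
From deg A=1, deg B=1, deg C=0: d=-1.
deg f ≤ -1 is impossible — no certificate.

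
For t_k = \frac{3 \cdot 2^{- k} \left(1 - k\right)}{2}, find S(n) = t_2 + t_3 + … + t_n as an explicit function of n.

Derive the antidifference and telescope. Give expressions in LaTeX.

S(n) = 3 \cdot 2^{- n - 1} \left(- 2^{n} + n + 1\right)

Ratio r(k) = k/(2*(k - 1)).
So A=1/2 and B=1, with C=k - 1.
f must satisfy (1/2)·f(k+1) − (1)·f(k) = k - 1.
Bound: deg f ≤ 1.
Match coefficients ⇒ f(k) = -2*k.
Certificate R = B(k−1)f/C = -2*k/(k - 1) gives s_k = 3*k/2**k.
s_(k+1) − s_k = 3*(1 - k)/(2*2**k) = t_k.
Σ_(k=2)^n t_k = s_(n+1) − s_(2) = (3*2**(-n - 1)*(n + 1)) − (3/2), i.e. 3*2**(-n - 1)*(-2**n + n + 1).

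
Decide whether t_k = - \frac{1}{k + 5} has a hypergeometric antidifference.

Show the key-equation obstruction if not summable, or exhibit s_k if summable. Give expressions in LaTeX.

No. Not Gosper-summable.

The ratio is (k + 5)/(k + 6).
So A=k + 5 and B=k + 6, with C=1.
Set up (k + 5)·f(k+1) − (k + 5)·f(k) − (1) = 0.
deg f ≤ 0 (via 1,1,0).
Write f(k) = c0. Then LHS − RHS = -1, requiring -1 = 0: contradictory. No certificate.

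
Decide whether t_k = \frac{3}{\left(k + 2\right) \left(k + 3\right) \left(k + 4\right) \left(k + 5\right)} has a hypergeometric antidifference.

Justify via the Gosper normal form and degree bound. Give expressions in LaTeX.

Yes. s_k = \frac{k \left(k^{2} + 9 k + 26\right)}{24 \left(k + 2\right) \left(k + 3\right) \left(k + 4\right)}.

The ratio is (k + 2)/(k + 6).
Take A(k)=k + 2, B(k)=k + 6, C(k)=1.
Set up (k + 2)·f(k+1) − (k + 5)·f(k) − (1) = 0.
Degrees (1,1,0) ⇒ d ≤ 3.
Solve for f: f(k) = k*(k**2 + 9*k + 26)/72 (degree 3 ≤ 3).
Get s_k = R·t_k = k*(k**2 + 9*k + 26)/(24*(k + 2)*(k + 3)*(k + 4)) with R(k) = B(k−1)f(k)/C(k) = k*(k + 5)*(k**2 + 9*k + 26)/72.
Verify: 3/(k**4 + 14*k**3 + 71*k**2 + 154*k + 120) matches t_k.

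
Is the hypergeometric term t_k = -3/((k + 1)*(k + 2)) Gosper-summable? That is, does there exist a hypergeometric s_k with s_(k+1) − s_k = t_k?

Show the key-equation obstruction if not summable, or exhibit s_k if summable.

The ratio is (k + 1)/(k + 3).
A = k + 1, B = k + 3, C = 1.
Set up (k + 1)·f(k+1) − (k + 2)·f(k) − (1) = 0.
Degrees (1,1,0) ⇒ d ≤ 1.
A polynomial solution: f(k) = k.
R(k) = B(k−1)·f(k)/C(k) = k*(k + 2); s_k = R·t_k = -3*k/(k + 1).
Δs = -3/(k**2 + 3*k + 2), as required.

Yes. s_k = -3*k/(k + 1).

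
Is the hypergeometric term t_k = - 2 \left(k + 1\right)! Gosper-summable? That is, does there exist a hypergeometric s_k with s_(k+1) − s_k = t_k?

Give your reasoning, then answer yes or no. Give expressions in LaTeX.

No — key equation has no polynomial f.

t_(k+1)/t_k = k + 2.
Take A(k)=k + 2, B(k)=1, C(k)=1.
Set up (k + 2)·f(k+1) − (1)·f(k) − (1) = 0.
Degrees (1,0,0) ⇒ d ≤ -1.
Negative degree bound (-1): no f exists, t_k not Gosper-summable.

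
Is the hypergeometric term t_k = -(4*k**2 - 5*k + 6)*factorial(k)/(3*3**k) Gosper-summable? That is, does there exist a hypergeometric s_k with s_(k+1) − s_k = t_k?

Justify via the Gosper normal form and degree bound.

Yes. s_k = -(4*k - 1)*factorial(k)/3**k.

Ratio r(k) = (k + 1)*(-5*k + 4*(k + 1)**2 + 1)/(3*(4*k**2 - 5*k + 6)).
Normal form (A,B,C) = (k/3 + 1/3, 1, k**2 - 5*k/4 + 3/2).
f must satisfy (k/3 + 1/3)·f(k+1) − (1)·f(k) = k**2 - 5*k/4 + 3/2.
Degrees (1,0,2) ⇒ d ≤ 1.
Coefficient equations give f(k) = 3*(4*k - 1)/4.
R(k) = B(k−1)·f(k)/C(k) = 3*(4*k - 1)/(4*k**2 - 5*k + 6); s_k = R·t_k = -(4*k - 1)*factorial(k)/3**k.
s_(k+1) − s_k = -(4*k**2 - 5*k + 6)*factorial(k)/(3*3**k) = t_k.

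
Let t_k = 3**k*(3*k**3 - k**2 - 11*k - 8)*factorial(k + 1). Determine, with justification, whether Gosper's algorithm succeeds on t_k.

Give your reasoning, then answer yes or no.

Yes. s_k = 3**k*(k**2 - 4*k + 2)*factorial(k + 1).

The ratio is 3*(3*k**4 + 14*k**3 + 12*k**2 - 25*k - 34)/(3*k**3 - k**2 - 11*k - 8).
A = 3*k + 6, B = 1, C = k**3 - k**2/3 - 11*k/3 - 8/3.
f must satisfy (3*k + 6)·f(k+1) − (1)·f(k) = k**3 - k**2/3 - 11*k/3 - 8/3.
deg f ≤ 2 (via 1,0,3).
A polynomial solution: f(k) = (k**2 - 4*k + 2)/3.
Then R = B(k−1)f/C = (k**2 - 4*k + 2)/(3*k**3 - k**2 - 11*k - 8), so s_k = R(k)·t_k = 3**k*(k**2 - 4*k + 2)*factorial(k + 1).
Verify: 3**k*(3*k**3 - k**2 - 11*k - 8)*factorial(k + 1) matches t_k.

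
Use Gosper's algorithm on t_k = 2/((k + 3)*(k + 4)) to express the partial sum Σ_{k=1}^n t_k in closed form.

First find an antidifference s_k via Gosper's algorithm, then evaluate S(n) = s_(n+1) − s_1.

t_(k+1)/t_k = (k + 3)/(k + 5).
Take A(k)=k + 3, B(k)=k + 5, C(k)=1.
Key eq: (k + 3)·f(k+1) = (k + 4)·f(k) + (1).
Degrees (1,1,0) ⇒ d ≤ 1.
Solve for f: f(k) = k/3 (degree 1 ≤ 1).
R(k) = B(k−1)·f(k)/C(k) = k*(k + 4)/3; s_k = R·t_k = 2*k/(3*(k + 3)).
Check: Δs_k = 2/(k**2 + 7*k + 12). ✓
s_(n+1) = 2*(n + 1)/(3*(n + 4)) and s_(1) = 1/6, so S(n) = n/(2*(n + 4)).

S(n) = n/(2*(n + 4))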